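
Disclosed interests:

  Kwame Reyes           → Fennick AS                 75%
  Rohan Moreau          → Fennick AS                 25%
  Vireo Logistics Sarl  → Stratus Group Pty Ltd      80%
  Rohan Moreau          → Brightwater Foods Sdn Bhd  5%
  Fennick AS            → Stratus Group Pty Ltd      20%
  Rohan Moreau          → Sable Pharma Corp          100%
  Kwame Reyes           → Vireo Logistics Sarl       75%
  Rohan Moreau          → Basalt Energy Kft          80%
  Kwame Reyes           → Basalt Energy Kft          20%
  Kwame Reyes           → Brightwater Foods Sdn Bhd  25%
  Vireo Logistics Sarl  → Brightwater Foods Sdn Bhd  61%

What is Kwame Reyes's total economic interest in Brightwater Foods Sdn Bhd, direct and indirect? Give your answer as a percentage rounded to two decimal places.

Kwame reaches Brightwater along 2 paths.
Direct stake: 25% = 25%.
Via Vireo: 75% × 61% = 45.75%.
Total: 25% + 45.75% = 70.75%.

70.75%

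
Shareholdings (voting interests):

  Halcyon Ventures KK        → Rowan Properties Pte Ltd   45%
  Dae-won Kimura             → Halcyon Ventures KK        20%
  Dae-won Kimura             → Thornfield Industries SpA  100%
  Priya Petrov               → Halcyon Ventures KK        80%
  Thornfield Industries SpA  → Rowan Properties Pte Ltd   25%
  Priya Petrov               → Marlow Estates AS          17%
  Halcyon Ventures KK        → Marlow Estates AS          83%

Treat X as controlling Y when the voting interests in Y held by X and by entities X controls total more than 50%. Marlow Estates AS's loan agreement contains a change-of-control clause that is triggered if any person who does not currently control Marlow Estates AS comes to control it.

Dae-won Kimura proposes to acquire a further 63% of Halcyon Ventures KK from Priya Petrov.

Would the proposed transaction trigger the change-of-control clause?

Yes

The purchase adds only to Dae-won's holdings (Priya's stake shrinks), so Dae-won is the only person who could newly come to control Marlow.
Dae-won holds 100% of Thornfield, so Dae-won controls Thornfield.
Neither Dae-won nor any entity Dae-won controls holds any voting interest in Marlow.
So before the transaction, Dae-won does not control Marlow.
After the purchase, Dae-won's direct stake in Halcyon rises to 20% + 63% = 83%, and Priya's stake falls to 17%.
Dae-won holds 83% of Halcyon, so Dae-won controls Halcyon.
Halcyon holds 83% of Marlow, so Dae-won controls Marlow.
Dae-won did not control Marlow before and does after, so the clause is triggered.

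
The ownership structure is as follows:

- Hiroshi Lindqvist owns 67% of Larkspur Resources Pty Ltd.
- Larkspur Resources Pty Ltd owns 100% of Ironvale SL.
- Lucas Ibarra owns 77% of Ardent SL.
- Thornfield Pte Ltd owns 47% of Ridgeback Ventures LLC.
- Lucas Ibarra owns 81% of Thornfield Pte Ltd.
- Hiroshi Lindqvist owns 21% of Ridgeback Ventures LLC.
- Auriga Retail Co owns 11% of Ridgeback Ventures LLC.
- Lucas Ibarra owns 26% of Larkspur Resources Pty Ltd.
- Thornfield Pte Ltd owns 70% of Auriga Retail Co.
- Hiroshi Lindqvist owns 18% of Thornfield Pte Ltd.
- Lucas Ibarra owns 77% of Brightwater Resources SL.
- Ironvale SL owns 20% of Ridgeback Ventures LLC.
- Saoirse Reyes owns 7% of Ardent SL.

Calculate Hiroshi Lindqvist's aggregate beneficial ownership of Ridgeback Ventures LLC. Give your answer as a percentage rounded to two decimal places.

44.25%

Hiroshi reaches Ridgeback along 4 paths.
Via Thornfield: 18% × 47% = 8.46%.
Direct stake: 21% = 21%.
Via Larkspur → Ironvale: 67% × 100% × 20% = 13.4%.
Via Thornfield → Auriga: 18% × 70% × 11% = 1.386%.
Total: 8.46% + 21% + 13.4% + 1.386% = 44.246%.
Rounded: 44.25%.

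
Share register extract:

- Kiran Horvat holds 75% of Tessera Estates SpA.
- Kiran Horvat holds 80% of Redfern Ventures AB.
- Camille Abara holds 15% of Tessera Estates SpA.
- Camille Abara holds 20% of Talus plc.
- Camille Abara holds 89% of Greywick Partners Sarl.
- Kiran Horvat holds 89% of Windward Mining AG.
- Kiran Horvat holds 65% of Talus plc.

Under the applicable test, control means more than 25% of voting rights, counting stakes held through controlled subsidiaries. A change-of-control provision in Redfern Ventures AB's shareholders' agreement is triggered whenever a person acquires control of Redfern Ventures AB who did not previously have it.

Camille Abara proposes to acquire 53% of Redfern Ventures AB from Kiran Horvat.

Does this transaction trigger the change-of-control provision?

The purchase adds only to Camille's holdings (Kiran's stake shrinks), so Camille is the only person who could newly come to control Redfern.
Camille holds 89% of Greywick, so Camille controls Greywick.
Neither Camille nor any entity Camille controls holds any voting interest in Redfern.
So before the transaction, Camille does not control Redfern.
After the purchase, Camille holds 53% of Redfern directly, and Kiran's stake falls to 27%.
Camille holds 53% of Redfern, so Camille controls Redfern.
Camille did not control Redfern before and does after, so the clause is triggered.

Yes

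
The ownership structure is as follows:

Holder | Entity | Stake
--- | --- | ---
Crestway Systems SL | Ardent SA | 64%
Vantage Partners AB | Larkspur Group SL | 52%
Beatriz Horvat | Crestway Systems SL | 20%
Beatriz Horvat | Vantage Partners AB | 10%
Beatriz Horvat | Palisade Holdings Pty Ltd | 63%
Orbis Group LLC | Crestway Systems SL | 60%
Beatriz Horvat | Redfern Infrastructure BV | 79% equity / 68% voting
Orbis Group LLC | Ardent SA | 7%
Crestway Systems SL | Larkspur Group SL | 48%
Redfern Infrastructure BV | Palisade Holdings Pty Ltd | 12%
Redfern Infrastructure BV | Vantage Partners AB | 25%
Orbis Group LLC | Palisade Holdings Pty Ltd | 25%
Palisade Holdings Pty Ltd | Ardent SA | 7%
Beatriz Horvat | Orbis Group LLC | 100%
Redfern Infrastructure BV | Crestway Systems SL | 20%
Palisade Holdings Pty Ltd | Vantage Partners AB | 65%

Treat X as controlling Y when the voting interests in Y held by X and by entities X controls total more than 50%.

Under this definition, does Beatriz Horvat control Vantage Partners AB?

Beatriz holds 68% of Redfern, so Beatriz controls Redfern.
Beatriz holds 100% of Orbis, so Beatriz controls Orbis.
Orbis and Beatriz and Redfern together hold 25% + 63% + 12% = 100% of Palisade, so Beatriz controls Palisade.
Redfern and Palisade and Beatriz together hold 25% + 65% + 10% = 100% of Vantage, so Beatriz controls Vantage.

Yes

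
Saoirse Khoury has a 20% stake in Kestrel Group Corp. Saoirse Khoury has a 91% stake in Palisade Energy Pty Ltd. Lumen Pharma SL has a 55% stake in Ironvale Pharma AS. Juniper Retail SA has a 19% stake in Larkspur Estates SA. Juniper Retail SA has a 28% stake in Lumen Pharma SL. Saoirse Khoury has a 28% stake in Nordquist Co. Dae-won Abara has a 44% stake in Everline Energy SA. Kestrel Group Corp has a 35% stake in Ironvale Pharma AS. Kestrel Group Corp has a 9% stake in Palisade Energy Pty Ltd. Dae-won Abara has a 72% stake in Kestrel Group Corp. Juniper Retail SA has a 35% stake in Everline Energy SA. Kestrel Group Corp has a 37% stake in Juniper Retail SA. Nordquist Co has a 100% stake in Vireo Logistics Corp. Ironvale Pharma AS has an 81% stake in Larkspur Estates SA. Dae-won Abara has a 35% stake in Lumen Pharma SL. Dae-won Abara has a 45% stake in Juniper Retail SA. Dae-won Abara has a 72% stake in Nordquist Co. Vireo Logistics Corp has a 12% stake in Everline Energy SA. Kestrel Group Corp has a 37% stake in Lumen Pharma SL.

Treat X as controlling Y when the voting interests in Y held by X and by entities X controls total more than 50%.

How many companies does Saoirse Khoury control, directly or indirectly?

Saoirse holds 91% of Palisade, so Saoirse controls Palisade.
No other company's threshold is met.
Saoirse controls 1 company.

1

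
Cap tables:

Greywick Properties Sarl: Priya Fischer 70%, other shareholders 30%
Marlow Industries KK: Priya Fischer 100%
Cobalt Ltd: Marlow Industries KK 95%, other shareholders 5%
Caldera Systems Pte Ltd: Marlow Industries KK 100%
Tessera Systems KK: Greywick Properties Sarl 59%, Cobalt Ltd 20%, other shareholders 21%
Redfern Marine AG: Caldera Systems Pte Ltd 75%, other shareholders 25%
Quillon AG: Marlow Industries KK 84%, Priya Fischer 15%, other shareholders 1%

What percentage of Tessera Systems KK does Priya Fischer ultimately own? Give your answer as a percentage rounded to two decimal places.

60.30%

Priya reaches Tessera along 2 paths.
Via Greywick: 70% × 59% = 41.3%.
Via Marlow → Cobalt: 100% × 95% × 20% = 19%.
Total: 41.3% + 19% = 60.3%.
Rounded: 60.30%.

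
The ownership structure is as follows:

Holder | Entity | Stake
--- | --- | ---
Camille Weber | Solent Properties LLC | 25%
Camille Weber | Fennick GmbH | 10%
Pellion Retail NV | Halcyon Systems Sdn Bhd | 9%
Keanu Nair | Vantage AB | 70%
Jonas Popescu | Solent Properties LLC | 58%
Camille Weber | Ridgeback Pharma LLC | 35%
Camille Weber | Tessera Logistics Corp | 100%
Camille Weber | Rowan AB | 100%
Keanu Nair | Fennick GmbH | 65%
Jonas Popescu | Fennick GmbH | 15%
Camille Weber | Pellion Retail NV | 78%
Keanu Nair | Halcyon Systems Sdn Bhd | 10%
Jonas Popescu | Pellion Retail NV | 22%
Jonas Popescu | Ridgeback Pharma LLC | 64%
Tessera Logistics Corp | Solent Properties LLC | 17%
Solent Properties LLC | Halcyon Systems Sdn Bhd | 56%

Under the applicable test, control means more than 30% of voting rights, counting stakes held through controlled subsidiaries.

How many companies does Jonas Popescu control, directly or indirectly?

Jonas holds 58% of Solent, so Jonas controls Solent.
Jonas holds 64% of Ridgeback, so Jonas controls Ridgeback.
Solent holds 56% of Halcyon, so Jonas controls Halcyon.
No other company's threshold is met.
Jonas controls 3 companies.

3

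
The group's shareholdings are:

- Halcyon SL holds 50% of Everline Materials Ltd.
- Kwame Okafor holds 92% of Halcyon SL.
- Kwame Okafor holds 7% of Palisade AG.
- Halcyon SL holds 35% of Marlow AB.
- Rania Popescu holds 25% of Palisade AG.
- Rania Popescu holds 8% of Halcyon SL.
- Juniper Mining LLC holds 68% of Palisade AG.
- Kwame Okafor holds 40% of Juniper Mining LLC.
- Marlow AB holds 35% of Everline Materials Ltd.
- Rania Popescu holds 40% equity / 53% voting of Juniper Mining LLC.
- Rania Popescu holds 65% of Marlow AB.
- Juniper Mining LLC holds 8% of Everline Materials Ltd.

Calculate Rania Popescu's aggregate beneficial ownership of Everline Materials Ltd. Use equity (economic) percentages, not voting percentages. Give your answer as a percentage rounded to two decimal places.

Rania reaches Everline along 4 paths.
Via Halcyon: 8% × 50% = 4%.
Via Marlow: 65% × 35% = 22.75%.
Via Halcyon → Marlow: 8% × 35% × 35% = 0.98%.
Via Juniper: 40% × 8% = 3.2%.
Total: 4% + 22.75% + 0.98% + 3.2% = 30.93%.

30.93%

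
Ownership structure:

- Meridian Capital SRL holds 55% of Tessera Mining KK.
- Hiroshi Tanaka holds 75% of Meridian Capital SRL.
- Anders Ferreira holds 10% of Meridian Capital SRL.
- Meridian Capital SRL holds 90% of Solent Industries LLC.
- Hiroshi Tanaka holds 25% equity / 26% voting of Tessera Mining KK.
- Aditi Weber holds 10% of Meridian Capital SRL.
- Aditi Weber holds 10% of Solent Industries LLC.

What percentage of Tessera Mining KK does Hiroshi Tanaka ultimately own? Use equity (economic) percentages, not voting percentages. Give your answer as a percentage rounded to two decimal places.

66.25%

Hiroshi reaches Tessera along 2 paths.
Via Meridian: 75% × 55% = 41.25%.
Direct stake: 25% = 25%.
Total: 41.25% + 25% = 66.25%.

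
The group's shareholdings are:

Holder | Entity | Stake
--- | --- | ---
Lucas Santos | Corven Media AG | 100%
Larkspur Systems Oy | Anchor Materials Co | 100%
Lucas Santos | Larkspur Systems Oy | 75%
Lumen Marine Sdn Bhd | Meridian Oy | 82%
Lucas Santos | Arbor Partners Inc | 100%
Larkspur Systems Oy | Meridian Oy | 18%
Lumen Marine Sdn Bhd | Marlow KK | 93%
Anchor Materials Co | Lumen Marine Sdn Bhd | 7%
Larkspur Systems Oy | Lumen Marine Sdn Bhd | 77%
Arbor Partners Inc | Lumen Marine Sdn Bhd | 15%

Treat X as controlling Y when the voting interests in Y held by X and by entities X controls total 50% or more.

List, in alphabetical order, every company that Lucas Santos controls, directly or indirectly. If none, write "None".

Lucas holds 100% of Arbor, so Lucas controls Arbor.
Lucas holds 75% of Larkspur, so Lucas controls Larkspur.
Larkspur holds 100% of Anchor, so Lucas controls Anchor.
Lucas holds 100% of Corven, so Lucas controls Corven.
Larkspur and Arbor and Anchor together hold 77% + 15% + 7% = 99% of Lumen, so Lucas controls Lumen.
Larkspur and Lumen together hold 18% + 82% = 100% of Meridian, so Lucas controls Meridian.
Lumen holds 93% of Marlow, so Lucas controls Marlow.

Anchor Materials Co, Arbor Partners Inc, Corven Media AG, Larkspur Systems Oy, Lumen Marine Sdn Bhd, Marlow KK, Meridian Oy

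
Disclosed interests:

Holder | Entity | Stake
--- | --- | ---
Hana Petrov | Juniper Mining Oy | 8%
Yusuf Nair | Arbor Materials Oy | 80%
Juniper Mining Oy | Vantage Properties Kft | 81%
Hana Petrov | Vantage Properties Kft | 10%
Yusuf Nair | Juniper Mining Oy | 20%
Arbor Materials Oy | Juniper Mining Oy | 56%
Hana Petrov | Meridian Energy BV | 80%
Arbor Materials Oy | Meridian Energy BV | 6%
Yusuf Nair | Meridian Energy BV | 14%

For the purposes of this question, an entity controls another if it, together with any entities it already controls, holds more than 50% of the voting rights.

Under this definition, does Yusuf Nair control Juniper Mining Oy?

Yes

Yusuf holds 80% of Arbor, so Yusuf controls Arbor.
Arbor and Yusuf together hold 56% + 20% = 76% of Juniper, so Yusuf controls Juniper.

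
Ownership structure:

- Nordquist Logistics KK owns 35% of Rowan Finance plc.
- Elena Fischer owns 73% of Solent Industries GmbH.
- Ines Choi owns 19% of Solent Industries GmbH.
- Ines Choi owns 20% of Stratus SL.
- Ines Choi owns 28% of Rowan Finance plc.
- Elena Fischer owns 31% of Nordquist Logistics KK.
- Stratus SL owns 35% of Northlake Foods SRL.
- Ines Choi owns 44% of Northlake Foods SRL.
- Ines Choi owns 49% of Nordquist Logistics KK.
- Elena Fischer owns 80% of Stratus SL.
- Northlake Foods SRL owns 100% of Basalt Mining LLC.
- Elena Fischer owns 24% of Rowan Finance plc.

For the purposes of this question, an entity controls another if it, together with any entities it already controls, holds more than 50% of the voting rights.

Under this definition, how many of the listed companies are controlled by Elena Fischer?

Elena holds 80% of Stratus, so Elena controls Stratus.
Elena holds 73% of Solent, so Elena controls Solent.
No other company's threshold is met.
Elena controls 2 companies.

2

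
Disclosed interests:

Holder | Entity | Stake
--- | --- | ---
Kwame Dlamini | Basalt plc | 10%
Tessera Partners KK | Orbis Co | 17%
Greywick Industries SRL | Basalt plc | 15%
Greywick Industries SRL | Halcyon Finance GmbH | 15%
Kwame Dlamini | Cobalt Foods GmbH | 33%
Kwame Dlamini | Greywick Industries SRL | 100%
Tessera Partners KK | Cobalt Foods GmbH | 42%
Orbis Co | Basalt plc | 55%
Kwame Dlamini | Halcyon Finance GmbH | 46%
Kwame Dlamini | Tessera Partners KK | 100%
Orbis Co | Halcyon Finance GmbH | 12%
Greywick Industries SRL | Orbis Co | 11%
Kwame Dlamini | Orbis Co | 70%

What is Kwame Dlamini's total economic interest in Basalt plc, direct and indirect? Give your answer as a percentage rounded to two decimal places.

Kwame reaches Basalt along 5 paths.
Via Greywick: 100% × 15% = 15%.
Direct stake: 10% = 10%.
Via Orbis: 70% × 55% = 38.5%.
Via Tessera → Orbis: 100% × 17% × 55% = 9.35%.
Via Greywick → Orbis: 100% × 11% × 55% = 6.05%.
Total: 15% + 10% + 38.5% + 9.35% + 6.05% = 78.9%.
Rounded: 78.90%.

78.90%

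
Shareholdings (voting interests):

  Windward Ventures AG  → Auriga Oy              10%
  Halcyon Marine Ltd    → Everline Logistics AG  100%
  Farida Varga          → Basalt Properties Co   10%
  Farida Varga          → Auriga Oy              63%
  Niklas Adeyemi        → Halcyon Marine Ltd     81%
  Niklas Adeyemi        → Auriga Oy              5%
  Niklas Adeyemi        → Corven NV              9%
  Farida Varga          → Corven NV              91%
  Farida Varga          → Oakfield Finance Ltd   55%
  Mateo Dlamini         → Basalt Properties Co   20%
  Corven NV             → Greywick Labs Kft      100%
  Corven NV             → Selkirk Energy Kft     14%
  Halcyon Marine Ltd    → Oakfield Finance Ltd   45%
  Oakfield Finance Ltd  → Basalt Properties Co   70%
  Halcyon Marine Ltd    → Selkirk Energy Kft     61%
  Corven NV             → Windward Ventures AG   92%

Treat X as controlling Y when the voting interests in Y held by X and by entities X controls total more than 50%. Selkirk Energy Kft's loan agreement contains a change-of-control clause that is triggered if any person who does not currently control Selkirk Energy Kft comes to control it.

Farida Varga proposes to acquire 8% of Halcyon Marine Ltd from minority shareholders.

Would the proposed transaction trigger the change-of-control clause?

The purchase changes only Farida's holdings, so Farida is the only person who could newly come to control Selkirk.
Farida holds 91% of Corven, so Farida controls Corven.
Corven holds 92% of Windward, so Farida controls Windward.
Farida holds 55% of Oakfield, so Farida controls Oakfield.
Windward and Farida together hold 10% + 63% = 73% of Auriga, so Farida controls Auriga.
Farida and Oakfield together hold 10% + 70% = 80% of Basalt, so Farida controls Basalt.
Corven holds 100% of Greywick, so Farida controls Greywick.
In Selkirk, Farida's side holds only 14%, not > 50%.
So before the transaction, Farida does not control Selkirk.
After the purchase, Farida holds 8% of Halcyon directly.
Farida's side now holds 8% of Halcyon, not > 50%, so Farida still does not control Halcyon.
After the transaction, Farida's side holds 14% of Selkirk, not > 50%, so Farida still does not control Selkirk.
No new person acquires control, so the clause is not triggered.

No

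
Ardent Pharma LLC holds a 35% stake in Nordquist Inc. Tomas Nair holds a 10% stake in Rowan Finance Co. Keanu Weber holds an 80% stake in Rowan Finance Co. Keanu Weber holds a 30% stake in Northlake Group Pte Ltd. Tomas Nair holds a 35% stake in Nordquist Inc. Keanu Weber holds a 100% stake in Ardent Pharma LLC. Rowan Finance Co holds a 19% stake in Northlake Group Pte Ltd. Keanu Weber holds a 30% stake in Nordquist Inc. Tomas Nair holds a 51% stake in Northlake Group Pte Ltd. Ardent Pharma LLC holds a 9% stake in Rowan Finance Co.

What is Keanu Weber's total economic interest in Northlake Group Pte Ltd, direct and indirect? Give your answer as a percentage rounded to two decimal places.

46.91%

Keanu reaches Northlake along 3 paths.
Via Rowan: 80% × 19% = 15.2%.
Via Ardent → Rowan: 100% × 9% × 19% = 1.71%.
Direct stake: 30% = 30%.
Total: 15.2% + 1.71% + 30% = 46.91%.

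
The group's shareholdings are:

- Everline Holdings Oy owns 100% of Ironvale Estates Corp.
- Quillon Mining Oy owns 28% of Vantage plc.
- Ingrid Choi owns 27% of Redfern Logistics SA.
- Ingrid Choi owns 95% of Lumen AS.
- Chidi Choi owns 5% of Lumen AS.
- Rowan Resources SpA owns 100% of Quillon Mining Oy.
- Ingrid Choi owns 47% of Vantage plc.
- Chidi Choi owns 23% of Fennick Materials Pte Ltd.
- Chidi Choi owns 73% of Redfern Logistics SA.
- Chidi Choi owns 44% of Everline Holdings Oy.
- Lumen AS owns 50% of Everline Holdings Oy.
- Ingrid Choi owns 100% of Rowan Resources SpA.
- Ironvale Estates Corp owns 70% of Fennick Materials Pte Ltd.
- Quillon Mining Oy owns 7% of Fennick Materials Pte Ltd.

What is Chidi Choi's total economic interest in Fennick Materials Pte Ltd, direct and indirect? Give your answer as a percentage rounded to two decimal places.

55.55%

Chidi reaches Fennick along 3 paths.
Direct stake: 23% = 23%.
Via Lumen → Everline → Ironvale: 5% × 50% × 100% × 70% = 1.75%.
Via Everline → Ironvale: 44% × 100% × 70% = 30.8%.
Total: 23% + 1.75% + 30.8% = 55.55%.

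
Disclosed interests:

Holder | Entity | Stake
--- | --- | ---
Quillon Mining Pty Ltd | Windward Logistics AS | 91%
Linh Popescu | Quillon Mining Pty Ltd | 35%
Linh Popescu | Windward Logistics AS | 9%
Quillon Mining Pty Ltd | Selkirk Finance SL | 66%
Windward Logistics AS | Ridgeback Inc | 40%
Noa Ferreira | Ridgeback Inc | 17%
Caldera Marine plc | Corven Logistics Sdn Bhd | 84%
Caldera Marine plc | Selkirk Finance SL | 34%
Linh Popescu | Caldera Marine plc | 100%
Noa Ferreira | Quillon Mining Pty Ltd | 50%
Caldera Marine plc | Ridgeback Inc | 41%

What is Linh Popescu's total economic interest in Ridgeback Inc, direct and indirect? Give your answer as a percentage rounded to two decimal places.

57.34%

Linh reaches Ridgeback along 3 paths.
Via Windward: 9% × 40% = 3.6%.
Via Quillon → Windward: 35% × 91% × 40% = 12.74%.
Via Caldera: 100% × 41% = 41%.
Total: 3.6% + 12.74% + 41% = 57.34%.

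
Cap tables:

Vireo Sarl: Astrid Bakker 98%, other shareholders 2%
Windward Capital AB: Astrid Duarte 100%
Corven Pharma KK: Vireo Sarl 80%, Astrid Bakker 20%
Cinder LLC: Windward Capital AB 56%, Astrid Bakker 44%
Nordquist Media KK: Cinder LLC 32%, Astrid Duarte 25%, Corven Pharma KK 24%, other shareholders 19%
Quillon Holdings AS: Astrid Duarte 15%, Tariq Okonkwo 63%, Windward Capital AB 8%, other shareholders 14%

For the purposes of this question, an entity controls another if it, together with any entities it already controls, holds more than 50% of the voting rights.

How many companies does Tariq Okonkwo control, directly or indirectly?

Tariq holds 63% of Quillon, so Tariq controls Quillon.
No other company's threshold is met.
Tariq controls 1 company.

1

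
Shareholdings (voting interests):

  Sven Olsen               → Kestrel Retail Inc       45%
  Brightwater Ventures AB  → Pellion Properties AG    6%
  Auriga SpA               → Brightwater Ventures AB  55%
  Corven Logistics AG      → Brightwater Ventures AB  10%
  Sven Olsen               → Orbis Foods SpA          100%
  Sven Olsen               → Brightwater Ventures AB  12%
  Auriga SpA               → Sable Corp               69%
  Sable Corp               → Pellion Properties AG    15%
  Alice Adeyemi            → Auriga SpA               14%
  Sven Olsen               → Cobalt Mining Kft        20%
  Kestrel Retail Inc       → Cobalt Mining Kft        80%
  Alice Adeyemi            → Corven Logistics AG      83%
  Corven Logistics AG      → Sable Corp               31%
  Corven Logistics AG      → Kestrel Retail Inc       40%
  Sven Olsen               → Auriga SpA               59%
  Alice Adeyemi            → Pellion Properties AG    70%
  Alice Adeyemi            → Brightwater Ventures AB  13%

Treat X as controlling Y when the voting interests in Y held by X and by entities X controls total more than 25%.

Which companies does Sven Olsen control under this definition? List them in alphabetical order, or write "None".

Sven holds 59% of Auriga, so Sven controls Auriga.
Auriga and Sven together hold 55% + 12% = 67% of Brightwater, so Sven controls Brightwater.
Sven holds 45% of Kestrel, so Sven controls Kestrel.
Auriga holds 69% of Sable, so Sven controls Sable.
Kestrel and Sven together hold 80% + 20% = 100% of Cobalt, so Sven controls Cobalt.
Sven holds 100% of Orbis, so Sven controls Orbis.
No other company's threshold is met.

Auriga SpA, Brightwater Ventures AB, Cobalt Mining Kft, Kestrel Retail Inc, Orbis Foods SpA, Sable Corp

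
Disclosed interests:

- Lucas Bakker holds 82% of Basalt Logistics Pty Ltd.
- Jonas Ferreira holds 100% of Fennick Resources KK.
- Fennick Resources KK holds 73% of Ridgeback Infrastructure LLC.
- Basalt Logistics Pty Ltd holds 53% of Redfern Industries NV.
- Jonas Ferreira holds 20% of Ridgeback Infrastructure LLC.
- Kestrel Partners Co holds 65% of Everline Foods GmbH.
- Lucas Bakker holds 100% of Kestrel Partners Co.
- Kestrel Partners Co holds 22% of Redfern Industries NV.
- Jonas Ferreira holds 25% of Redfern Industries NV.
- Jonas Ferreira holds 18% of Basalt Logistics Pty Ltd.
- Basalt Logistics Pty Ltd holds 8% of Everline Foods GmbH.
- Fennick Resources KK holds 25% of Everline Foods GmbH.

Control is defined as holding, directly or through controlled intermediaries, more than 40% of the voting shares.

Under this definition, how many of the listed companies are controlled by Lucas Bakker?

Lucas holds 100% of Kestrel, so Lucas controls Kestrel.
Lucas holds 82% of Basalt, so Lucas controls Basalt.
Kestrel and Basalt together hold 65% + 8% = 73% of Everline, so Lucas controls Everline.
Basalt and Kestrel together hold 53% + 22% = 75% of Redfern, so Lucas controls Redfern.
No other company's threshold is met.
Lucas controls 4 companies.

4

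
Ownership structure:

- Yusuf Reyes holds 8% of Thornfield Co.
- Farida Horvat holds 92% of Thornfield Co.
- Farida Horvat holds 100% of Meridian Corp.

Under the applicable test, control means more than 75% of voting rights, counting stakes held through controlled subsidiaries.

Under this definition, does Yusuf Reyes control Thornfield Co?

No

Yusuf's largest direct stake is 8% in Thornfield, which does not meet the threshold, so Yusuf controls no company.
In Thornfield, Yusuf's side holds only 8%, not > 75%.
So Yusuf does not control Thornfield.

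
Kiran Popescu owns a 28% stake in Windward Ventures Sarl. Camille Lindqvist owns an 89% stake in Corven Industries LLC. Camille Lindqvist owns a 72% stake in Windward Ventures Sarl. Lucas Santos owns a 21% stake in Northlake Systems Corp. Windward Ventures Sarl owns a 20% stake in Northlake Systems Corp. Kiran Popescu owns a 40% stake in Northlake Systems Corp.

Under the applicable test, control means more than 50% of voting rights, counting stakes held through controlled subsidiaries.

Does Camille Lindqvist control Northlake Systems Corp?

No

Camille holds 72% of Windward, so Camille controls Windward.
Camille holds 89% of Corven, so Camille controls Corven.
In Northlake, Camille's side holds only 20%, not > 50%.
So Camille does not control Northlake.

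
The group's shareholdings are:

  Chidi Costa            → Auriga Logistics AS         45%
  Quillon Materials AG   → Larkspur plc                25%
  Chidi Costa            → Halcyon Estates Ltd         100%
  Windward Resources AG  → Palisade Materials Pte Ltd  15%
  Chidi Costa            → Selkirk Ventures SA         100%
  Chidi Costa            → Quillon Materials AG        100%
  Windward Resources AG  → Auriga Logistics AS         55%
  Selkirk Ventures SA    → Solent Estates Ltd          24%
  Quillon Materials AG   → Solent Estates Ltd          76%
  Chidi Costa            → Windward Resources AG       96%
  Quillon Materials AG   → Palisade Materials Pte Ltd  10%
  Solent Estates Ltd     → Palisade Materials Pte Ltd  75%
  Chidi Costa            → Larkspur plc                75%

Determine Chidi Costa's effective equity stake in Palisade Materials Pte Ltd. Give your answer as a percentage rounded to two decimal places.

99.40%

Chidi reaches Palisade along 4 paths.
Via Quillon: 100% × 10% = 10%.
Via Windward: 96% × 15% = 14.4%.
Via Quillon → Solent: 100% × 76% × 75% = 57%.
Via Selkirk → Solent: 100% × 24% × 75% = 18%.
Total: 10% + 14.4% + 57% + 18% = 99.4%.
Rounded: 99.40%.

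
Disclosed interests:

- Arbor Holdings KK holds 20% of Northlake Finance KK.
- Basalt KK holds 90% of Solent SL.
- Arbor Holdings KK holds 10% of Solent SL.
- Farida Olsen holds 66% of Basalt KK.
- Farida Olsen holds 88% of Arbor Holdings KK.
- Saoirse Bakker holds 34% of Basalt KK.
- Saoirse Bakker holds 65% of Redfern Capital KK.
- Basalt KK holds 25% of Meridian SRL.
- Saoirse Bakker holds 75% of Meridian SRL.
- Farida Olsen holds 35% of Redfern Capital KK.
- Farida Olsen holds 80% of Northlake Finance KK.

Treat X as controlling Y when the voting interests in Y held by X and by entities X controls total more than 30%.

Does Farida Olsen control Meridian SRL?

No

Farida holds 88% of Arbor, so Farida controls Arbor.
Farida holds 35% of Redfern, so Farida controls Redfern.
Farida holds 66% of Basalt, so Farida controls Basalt.
Arbor and Farida together hold 20% + 80% = 100% of Northlake, so Farida controls Northlake.
Arbor and Basalt together hold 10% + 90% = 100% of Solent, so Farida controls Solent.
In Meridian, Farida's side holds only 25%, not > 30%.
So Farida does not control Meridian.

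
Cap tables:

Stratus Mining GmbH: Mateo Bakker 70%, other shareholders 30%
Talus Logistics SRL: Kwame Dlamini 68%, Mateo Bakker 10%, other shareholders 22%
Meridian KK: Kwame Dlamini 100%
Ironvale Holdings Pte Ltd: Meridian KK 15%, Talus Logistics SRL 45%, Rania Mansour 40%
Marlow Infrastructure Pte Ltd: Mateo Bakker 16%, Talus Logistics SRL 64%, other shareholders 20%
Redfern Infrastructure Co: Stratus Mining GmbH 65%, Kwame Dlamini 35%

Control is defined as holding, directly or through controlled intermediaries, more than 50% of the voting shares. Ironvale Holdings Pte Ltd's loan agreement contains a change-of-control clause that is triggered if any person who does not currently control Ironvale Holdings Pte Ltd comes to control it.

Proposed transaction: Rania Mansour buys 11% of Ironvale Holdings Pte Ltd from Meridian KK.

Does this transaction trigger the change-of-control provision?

Yes

The purchase adds only to Rania's holdings (Meridian's stake shrinks), so Rania is the only person who could newly come to control Ironvale.
Rania's largest direct stake is 40% in Ironvale, which does not meet the threshold, so Rania controls no company.
In Ironvale, Rania's side holds only 40%, not > 50%.
So before the transaction, Rania does not control Ironvale.
After the purchase, Rania's direct stake in Ironvale rises to 40% + 11% = 51%, and Meridian's stake falls to 4%.
Rania holds 51% of Ironvale, so Rania controls Ironvale.
Rania did not control Ironvale before and does after, so the clause is triggered.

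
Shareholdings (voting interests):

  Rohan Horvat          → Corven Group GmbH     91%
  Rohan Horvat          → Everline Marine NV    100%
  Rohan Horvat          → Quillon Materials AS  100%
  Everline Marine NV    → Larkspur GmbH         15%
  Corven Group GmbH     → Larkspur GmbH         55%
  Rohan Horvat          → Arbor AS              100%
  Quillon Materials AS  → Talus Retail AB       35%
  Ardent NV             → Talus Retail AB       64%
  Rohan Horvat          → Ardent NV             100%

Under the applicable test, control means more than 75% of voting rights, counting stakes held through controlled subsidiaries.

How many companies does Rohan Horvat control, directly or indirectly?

6

Rohan holds 100% of Quillon, so Rohan controls Quillon.
Rohan holds 100% of Ardent, so Rohan controls Ardent.
Rohan holds 100% of Everline, so Rohan controls Everline.
Rohan holds 91% of Corven, so Rohan controls Corven.
Rohan holds 100% of Arbor, so Rohan controls Arbor.
Ardent and Quillon together hold 64% + 35% = 99% of Talus, so Rohan controls Talus.
No other company's threshold is met.
Rohan controls 6 companies.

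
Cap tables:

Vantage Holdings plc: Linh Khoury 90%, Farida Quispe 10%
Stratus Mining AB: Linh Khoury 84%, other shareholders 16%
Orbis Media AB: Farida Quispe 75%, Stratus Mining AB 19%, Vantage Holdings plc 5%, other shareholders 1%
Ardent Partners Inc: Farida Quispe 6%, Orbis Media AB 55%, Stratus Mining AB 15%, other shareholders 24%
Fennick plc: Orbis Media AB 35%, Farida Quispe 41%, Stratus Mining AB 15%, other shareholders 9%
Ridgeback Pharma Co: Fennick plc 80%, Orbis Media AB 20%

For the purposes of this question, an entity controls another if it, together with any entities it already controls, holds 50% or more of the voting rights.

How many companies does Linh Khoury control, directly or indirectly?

Linh holds 90% of Vantage, so Linh controls Vantage.
Linh holds 84% of Stratus, so Linh controls Stratus.
No other company's threshold is met.
Linh controls 2 companies.

2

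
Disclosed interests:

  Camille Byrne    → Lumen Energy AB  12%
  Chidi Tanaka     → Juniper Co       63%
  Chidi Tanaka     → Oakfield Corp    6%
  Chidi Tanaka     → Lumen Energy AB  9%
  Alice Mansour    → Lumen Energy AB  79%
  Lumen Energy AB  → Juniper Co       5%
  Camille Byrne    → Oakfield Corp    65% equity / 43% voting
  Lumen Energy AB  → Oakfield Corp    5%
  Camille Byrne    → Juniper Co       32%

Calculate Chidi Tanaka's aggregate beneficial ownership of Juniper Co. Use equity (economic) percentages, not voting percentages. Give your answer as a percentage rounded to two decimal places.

Chidi reaches Juniper along 2 paths.
Direct stake: 63% = 63%.
Via Lumen: 9% × 5% = 0.45%.
Total: 63% + 0.45% = 63.45%.

63.45%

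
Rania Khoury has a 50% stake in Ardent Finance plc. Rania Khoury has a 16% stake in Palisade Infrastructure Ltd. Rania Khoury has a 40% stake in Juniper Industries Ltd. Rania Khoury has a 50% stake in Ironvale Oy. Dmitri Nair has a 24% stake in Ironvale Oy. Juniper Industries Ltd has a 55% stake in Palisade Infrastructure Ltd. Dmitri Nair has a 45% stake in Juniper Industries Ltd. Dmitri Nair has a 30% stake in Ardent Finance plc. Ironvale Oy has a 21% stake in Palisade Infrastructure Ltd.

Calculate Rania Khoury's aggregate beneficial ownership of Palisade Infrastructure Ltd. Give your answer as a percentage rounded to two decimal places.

Rania reaches Palisade along 3 paths.
Direct stake: 16% = 16%.
Via Juniper: 40% × 55% = 22%.
Via Ironvale: 50% × 21% = 10.5%.
Total: 16% + 22% + 10.5% = 48.5%.
Rounded: 48.50%.

48.50%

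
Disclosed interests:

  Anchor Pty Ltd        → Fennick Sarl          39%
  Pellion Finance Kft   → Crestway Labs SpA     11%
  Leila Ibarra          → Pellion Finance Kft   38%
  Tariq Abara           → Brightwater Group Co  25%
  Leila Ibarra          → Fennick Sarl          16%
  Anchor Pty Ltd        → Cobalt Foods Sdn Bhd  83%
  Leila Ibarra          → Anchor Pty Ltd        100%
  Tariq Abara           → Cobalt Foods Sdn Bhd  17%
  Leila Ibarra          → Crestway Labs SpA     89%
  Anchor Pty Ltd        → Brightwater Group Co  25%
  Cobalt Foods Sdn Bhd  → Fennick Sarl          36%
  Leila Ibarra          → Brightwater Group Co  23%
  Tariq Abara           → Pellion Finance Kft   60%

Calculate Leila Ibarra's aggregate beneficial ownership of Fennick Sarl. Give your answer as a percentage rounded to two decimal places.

Leila reaches Fennick along 3 paths.
Via Anchor: 100% × 39% = 39%.
Via Anchor → Cobalt: 100% × 83% × 36% = 29.88%.
Direct stake: 16% = 16%.
Total: 39% + 29.88% + 16% = 84.88%.

84.88%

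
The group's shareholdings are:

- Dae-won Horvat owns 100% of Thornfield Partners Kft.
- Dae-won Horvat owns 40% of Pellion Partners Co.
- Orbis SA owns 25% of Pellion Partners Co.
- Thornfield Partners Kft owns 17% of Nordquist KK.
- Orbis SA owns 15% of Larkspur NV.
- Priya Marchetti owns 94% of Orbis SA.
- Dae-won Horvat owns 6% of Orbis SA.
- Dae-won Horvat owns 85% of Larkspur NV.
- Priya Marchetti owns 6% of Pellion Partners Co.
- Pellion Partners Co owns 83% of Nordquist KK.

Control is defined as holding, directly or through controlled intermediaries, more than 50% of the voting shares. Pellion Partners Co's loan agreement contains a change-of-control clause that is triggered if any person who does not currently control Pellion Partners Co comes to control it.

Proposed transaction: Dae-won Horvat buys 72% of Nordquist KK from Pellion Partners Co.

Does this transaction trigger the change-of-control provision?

The purchase adds only to Dae-won's holdings (Pellion's stake shrinks), so Dae-won is the only person who could newly come to control Pellion.
Dae-won holds 85% of Larkspur, so Dae-won controls Larkspur.
Dae-won holds 100% of Thornfield, so Dae-won controls Thornfield.
In Pellion, Dae-won's side holds only 40%, not > 50%.
So before the transaction, Dae-won does not control Pellion.
After the purchase, Dae-won holds 72% of Nordquist directly, and Pellion's stake falls to 11%.
Thornfield and Dae-won together hold 17% + 72% = 89% of Nordquist, so Dae-won controls Nordquist.
After the transaction, Dae-won's side holds 40% of Pellion, not > 50%, so Dae-won still does not control Pellion.
No new person acquires control, so the clause is not triggered.

No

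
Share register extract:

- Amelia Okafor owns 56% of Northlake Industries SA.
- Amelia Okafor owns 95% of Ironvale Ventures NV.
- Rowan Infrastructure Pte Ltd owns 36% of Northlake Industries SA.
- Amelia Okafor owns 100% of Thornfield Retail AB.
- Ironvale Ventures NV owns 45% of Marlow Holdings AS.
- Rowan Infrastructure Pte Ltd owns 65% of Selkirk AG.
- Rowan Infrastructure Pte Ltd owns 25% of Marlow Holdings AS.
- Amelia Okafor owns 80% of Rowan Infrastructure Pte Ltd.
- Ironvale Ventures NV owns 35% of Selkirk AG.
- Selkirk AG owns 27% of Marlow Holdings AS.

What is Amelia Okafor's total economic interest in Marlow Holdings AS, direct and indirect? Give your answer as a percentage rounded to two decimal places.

Amelia reaches Marlow along 4 paths.
Via Ironvale: 95% × 45% = 42.75%.
Via Rowan: 80% × 25% = 20%.
Via Rowan → Selkirk: 80% × 65% × 27% = 14.04%.
Via Ironvale → Selkirk: 95% × 35% × 27% = 8.9775%.
Total: 42.75% + 20% + 14.04% + 8.9775% = 85.7675%.
Rounded: 85.77%.

85.77%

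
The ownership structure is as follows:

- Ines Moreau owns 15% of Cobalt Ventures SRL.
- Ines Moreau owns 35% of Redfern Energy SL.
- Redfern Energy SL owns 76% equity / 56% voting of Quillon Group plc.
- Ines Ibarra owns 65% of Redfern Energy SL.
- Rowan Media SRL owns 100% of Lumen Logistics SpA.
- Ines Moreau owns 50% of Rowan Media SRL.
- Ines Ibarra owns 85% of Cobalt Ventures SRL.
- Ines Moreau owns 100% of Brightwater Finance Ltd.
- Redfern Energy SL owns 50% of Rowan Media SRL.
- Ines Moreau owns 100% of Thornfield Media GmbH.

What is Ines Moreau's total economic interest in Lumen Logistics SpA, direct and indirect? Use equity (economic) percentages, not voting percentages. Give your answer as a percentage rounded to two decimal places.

67.50%

Ines Moreau reaches Lumen along 2 paths.
Via Rowan: 50% × 100% = 50%.
Via Redfern → Rowan: 35% × 50% × 100% = 17.5%.
Total: 50% + 17.5% = 67.5%.
Rounded: 67.50%.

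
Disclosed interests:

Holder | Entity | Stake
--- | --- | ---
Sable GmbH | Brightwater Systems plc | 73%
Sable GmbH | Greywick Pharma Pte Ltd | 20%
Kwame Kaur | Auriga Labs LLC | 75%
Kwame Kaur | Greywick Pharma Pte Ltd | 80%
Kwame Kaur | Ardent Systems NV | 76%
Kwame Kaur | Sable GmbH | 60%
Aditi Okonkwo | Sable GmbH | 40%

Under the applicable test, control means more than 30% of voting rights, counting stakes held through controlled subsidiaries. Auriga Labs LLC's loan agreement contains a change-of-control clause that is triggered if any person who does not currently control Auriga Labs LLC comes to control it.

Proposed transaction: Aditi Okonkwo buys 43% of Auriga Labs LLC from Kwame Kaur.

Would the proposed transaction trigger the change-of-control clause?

The purchase adds only to Aditi's holdings (Kwame's stake shrinks), so Aditi is the only person who could newly come to control Auriga.
Aditi holds 40% of Sable, so Aditi controls Sable.
Sable holds 73% of Brightwater, so Aditi controls Brightwater.
Neither Aditi nor any entity Aditi controls holds any voting interest in Auriga.
So before the transaction, Aditi does not control Auriga.
After the purchase, Aditi holds 43% of Auriga directly, and Kwame's stake falls to 32%.
Aditi holds 43% of Auriga, so Aditi controls Auriga.
Aditi did not control Auriga before and does after, so the clause is triggered.

Yes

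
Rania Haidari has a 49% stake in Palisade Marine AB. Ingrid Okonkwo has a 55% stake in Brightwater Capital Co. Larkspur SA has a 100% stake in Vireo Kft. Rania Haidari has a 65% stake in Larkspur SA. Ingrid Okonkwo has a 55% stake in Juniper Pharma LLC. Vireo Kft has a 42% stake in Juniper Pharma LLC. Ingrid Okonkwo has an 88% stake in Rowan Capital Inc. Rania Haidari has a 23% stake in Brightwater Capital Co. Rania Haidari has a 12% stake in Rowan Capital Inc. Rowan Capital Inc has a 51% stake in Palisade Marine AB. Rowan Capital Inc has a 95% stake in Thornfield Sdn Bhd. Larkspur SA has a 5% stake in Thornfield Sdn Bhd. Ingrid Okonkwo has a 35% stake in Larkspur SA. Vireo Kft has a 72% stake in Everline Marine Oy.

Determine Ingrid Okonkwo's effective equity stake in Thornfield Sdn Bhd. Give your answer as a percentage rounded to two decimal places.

Ingrid reaches Thornfield along 2 paths.
Via Larkspur: 35% × 5% = 1.75%.
Via Rowan: 88% × 95% = 83.6%.
Total: 1.75% + 83.6% = 85.35%.

85.35%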